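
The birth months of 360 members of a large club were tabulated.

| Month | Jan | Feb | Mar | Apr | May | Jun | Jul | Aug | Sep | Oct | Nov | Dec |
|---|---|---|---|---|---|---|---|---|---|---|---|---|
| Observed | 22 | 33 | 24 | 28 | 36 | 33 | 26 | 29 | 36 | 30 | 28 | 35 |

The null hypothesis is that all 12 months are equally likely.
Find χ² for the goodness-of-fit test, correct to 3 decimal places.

8.000

Under H₀ each category has probability 1/12, so each expected count is 360/12 = 30.
χ² = (22−30)²/30 + (33−30)²/30 + (24−30)²/30 + (28−30)²/30 + (36−30)²/30 + (33−30)²/30 + (26−30)²/30 + (29−30)²/30 + (36−30)²/30 + (30−30)²/30 + (28−30)²/30 + (35−30)²/30
   = 2.1333 + 0.3000 + 1.2000 + 0.1333 + 1.2000 + 0.3000 + 0.5333 + 0.0333 + 1.2000 + 0.0000 + 0.1333 + 0.8333
Sum = 8.000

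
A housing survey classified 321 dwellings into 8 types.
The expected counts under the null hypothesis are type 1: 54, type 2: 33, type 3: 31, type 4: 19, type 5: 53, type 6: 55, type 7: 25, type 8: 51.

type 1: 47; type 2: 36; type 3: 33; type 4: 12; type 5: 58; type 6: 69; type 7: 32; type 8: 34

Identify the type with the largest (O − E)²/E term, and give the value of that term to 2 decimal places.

χ² = (47−54)²/54 + (36−33)²/33 + (33−31)²/31 + (12−19)²/19 + (58−53)²/53 + (69−55)²/55 + (32−25)²/25 + (34−51)²/51
   = 0.907 + 0.273 + 0.129 + 2.579 + 0.472 + 3.564 + 1.960 + 5.667
The largest term is for type 8: 5.67.

type 8, 5.67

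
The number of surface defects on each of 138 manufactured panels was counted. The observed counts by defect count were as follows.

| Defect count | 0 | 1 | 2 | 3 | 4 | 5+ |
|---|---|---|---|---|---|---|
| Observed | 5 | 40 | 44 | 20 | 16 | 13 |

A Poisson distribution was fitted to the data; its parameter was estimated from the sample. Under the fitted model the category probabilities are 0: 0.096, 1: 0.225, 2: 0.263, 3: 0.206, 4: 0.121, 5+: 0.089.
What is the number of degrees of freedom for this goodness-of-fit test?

There are k = 6 categories and 1 parameter estimated from the data, so df = 6 − 1 − 1 = 4.

4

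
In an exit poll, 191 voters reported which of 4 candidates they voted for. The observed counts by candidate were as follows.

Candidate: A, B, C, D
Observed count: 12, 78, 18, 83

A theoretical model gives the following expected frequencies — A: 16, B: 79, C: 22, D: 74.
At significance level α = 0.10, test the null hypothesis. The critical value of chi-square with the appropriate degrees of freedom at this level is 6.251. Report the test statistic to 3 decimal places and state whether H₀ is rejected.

χ² = (12−16)²/16 + (78−79)²/79 + (18−22)²/22 + (83−74)²/74
   = 1.0000 + 0.0127 + 0.7273 + 1.0946
Sum = 2.835
df = 3. Since 2.835 < 6.251, we do not reject H₀.

2.835; do not reject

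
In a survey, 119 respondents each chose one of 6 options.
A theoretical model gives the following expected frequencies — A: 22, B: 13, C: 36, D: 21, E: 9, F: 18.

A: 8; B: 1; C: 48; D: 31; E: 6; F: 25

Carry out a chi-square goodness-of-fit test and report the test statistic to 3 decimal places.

32.470

χ² = (8−22)²/22 + (1−13)²/13 + (48−36)²/36 + (31−21)²/21 + (6−9)²/9 + (25−18)²/18
   = 8.9091 + 11.0769 + 4.0000 + 4.7619 + 1.0000 + 2.7222
Sum = 32.470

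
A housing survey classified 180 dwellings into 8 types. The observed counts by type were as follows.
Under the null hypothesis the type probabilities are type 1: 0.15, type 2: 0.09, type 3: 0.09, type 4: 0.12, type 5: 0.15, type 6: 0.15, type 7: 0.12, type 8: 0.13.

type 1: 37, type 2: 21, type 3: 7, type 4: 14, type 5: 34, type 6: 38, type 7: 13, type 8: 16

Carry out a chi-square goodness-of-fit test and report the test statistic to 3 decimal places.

25.085

Expected counts E_i = n·p_i: 180×0.15 = 27, 180×0.09 = 16.2, 180×0.09 = 16.2, 180×0.12 = 21.6, 180×0.15 = 27, 180×0.15 = 27, 180×0.12 = 21.6, 180×0.13 = 23.4.
cat         O        E   (O−E)²/E
type 1     37       27     3.7037
type 2     21     16.2     1.4222
type 3      7     16.2     5.2247
type 4     14     21.6     2.6741
type 5     34       27     1.8148
type 6     38       27     4.4815
type 7     13     21.6     3.4241
type 8     16     23.4     2.3402
Sum = 25.085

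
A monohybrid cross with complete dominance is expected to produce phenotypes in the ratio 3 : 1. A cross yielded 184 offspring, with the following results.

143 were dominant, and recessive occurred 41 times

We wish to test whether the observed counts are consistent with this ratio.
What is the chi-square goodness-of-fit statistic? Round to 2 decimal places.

0.72

Ratio total = 4. Expected counts: 184×3/4 = 138, 184×1/4 = 46.
cat            O        E   (O−E)²/E
dominant     143      138      0.181
recessive     41       46      0.543
Sum = 0.72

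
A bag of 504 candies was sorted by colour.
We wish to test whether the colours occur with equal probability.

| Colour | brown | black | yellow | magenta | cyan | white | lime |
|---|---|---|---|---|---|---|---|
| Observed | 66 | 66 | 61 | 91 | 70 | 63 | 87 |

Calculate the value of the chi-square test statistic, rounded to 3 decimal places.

Under H₀ each category has probability 1/7, so each expected count is 504/7 = 72.
χ² = (66−72)²/72 + (66−72)²/72 + (61−72)²/72 + (91−72)²/72 + (70−72)²/72 + (63−72)²/72 + (87−72)²/72
   = 0.5000 + 0.5000 + 1.6806 + 5.0139 + 0.0556 + 1.1250 + 3.1250
Sum = 12.000

12.000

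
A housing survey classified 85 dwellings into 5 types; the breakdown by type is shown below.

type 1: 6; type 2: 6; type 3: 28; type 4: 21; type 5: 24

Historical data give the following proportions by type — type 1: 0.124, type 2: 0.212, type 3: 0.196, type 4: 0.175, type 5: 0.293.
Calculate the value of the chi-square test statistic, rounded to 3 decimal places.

Expected counts E_i = n·p_i: 85×0.124 = 10.54, 85×0.212 = 18.02, 85×0.196 = 16.66, 85×0.175 = 14.875, 85×0.293 = 24.905.
χ² = (6−10.54)²/10.54 + (6−18.02)²/18.02 + (28−16.66)²/16.66 + (21−14.875)²/14.875 + (24−24.905)²/24.905
   = 1.9556 + 8.0178 + 7.7188 + 2.5221 + 0.0329
Sum = 20.247

20.247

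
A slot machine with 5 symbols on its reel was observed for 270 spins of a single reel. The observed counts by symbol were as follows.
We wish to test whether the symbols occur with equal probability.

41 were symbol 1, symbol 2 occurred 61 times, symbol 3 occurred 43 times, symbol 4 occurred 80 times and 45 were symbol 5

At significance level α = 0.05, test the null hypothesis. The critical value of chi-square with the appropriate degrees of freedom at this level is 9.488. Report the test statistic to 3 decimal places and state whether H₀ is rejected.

Under H₀ each category has probability 1/5, so each expected count is 270/5 = 54.
symbol 1: (41 − 54)²/54 = 169/54 = 3.1296
symbol 2: (61 − 54)²/54 = 49/54 = 0.9074
symbol 3: (43 − 54)²/54 = 121/54 = 2.2407
symbol 4: (80 − 54)²/54 = 676/54 = 12.5185
symbol 5: (45 − 54)²/54 = 81/54 = 1.5000
Sum = 20.296
df = 4. Since 20.296 > 9.488, we reject H₀.

20.296; reject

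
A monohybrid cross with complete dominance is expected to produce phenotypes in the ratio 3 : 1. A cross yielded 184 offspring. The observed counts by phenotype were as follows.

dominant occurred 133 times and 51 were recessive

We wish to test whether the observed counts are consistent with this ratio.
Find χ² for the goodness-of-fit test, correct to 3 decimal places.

0.725

Ratio total = 4. Expected counts: 184×3/4 = 138, 184×1/4 = 46.
χ² = (133−138)²/138 + (51−46)²/46
   = 0.1812 + 0.5435
Sum = 0.725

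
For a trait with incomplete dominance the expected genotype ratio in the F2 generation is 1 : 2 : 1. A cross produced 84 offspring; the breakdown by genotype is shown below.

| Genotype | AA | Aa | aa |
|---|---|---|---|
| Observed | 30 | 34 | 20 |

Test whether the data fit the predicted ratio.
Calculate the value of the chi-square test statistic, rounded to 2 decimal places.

5.43

Ratio total = 4. Expected counts: 84×1/4 = 21, 84×2/4 = 42, 84×1/4 = 21.
χ² = (30−21)²/21 + (34−42)²/42 + (20−21)²/21
   = 3.857 + 1.524 + 0.048
Sum = 5.43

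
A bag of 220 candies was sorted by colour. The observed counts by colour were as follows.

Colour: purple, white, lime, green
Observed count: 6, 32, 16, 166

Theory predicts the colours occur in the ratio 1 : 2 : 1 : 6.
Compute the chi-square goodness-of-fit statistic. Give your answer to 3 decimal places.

Ratio total = 10. Expected counts: 220×1/10 = 22, 220×2/10 = 44, 220×1/10 = 22, 220×6/10 = 132.
χ² = (6−22)²/22 + (32−44)²/44 + (16−22)²/22 + (166−132)²/132
   = 11.6364 + 3.2727 + 1.6364 + 8.7576
Sum = 25.303

25.303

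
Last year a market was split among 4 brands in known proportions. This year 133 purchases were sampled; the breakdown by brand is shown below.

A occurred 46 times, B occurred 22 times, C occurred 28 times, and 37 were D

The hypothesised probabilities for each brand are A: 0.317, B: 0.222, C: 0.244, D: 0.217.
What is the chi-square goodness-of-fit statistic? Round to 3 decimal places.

5.174

Expected counts E_i = n·p_i: 133×0.317 = 42.161, 133×0.222 = 29.526, 133×0.244 = 32.452, 133×0.217 = 28.861.
χ² = (46−42.161)²/42.161 + (22−29.526)²/29.526 + (28−32.452)²/32.452 + (37−28.861)²/28.861
   = 0.3496 + 1.9183 + 0.6108 + 2.2953
Sum = 5.174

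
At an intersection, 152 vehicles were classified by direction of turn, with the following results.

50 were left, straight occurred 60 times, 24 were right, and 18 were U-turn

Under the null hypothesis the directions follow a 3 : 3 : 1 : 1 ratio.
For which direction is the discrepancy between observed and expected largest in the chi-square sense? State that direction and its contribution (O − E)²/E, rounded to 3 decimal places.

right, 1.316

Ratio total = 8. Expected counts: 152×3/8 = 57, 152×3/8 = 57, 152×1/8 = 19, 152×1/8 = 19.
cat           O        E   (O−E)²/E
left         50       57     0.8596
straight     60       57     0.1579
right        24       19     1.3158
U-turn       18       19     0.0526
The largest term is for right: 1.316.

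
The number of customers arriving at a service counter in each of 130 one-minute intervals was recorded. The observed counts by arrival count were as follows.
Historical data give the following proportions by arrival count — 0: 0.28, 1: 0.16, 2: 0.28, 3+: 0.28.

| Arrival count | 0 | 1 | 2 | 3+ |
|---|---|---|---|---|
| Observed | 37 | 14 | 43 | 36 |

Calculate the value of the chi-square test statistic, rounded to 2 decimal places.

3.43

Expected counts E_i = n·p_i: 130×0.28 = 36.4, 130×0.16 = 20.8, 130×0.28 = 36.4, 130×0.28 = 36.4.
0: (37 − 36.4)²/36.4 = 0.36/36.4 = 0.010
1: (14 − 20.8)²/20.8 = 46.24/20.8 = 2.223
2: (43 − 36.4)²/36.4 = 43.56/36.4 = 1.197
3+: (36 − 36.4)²/36.4 = 0.16/36.4 = 0.004
Sum = 3.43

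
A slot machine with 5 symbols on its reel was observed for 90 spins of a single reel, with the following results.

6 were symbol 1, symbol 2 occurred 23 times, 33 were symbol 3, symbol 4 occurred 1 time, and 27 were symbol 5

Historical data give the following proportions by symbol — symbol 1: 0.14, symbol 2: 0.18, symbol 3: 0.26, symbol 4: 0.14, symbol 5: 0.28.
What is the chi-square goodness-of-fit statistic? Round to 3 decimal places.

21.058

Expected counts E_i = n·p_i: 90×0.14 = 12.6, 90×0.18 = 16.2, 90×0.26 = 23.4, 90×0.14 = 12.6, 90×0.28 = 25.2.
symbol 1: (6 − 12.6)²/12.6 = 43.56/12.6 = 3.4571
symbol 2: (23 − 16.2)²/16.2 = 46.24/16.2 = 2.8543
symbol 3: (33 − 23.4)²/23.4 = 92.16/23.4 = 3.9385
symbol 4: (1 − 12.6)²/12.6 = 134.56/12.6 = 10.6794
symbol 5: (27 − 25.2)²/25.2 = 3.24/25.2 = 0.1286
Sum = 21.058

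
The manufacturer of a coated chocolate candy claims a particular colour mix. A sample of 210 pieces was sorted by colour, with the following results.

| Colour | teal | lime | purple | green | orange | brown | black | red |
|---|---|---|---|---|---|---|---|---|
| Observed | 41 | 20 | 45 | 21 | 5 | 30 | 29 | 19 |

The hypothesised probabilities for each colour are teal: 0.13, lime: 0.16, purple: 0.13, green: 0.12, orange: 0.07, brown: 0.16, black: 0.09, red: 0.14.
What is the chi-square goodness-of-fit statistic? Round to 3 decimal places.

40.418

Expected counts E_i = n·p_i: 210×0.13 = 27.3, 210×0.16 = 33.6, 210×0.13 = 27.3, 210×0.12 = 25.2, 210×0.07 = 14.7, 210×0.16 = 33.6, 210×0.09 = 18.9, 210×0.14 = 29.4.
χ² = (41−27.3)²/27.3 + (20−33.6)²/33.6 + (45−27.3)²/27.3 + (21−25.2)²/25.2 + (5−14.7)²/14.7 + (30−33.6)²/33.6 + (29−18.9)²/18.9 + (19−29.4)²/29.4
   = 6.8751 + 5.5048 + 11.4758 + 0.7000 + 6.4007 + 0.3857 + 5.3974 + 3.6789
Sum = 40.418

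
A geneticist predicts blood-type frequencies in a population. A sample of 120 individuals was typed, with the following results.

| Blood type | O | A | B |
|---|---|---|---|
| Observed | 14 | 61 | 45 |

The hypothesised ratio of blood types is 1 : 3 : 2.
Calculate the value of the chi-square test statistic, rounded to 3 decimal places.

2.442

Ratio total = 6. Expected counts: 120×1/6 = 20, 120×3/6 = 60, 120×2/6 = 40.
cat         O        E   (O−E)²/E
O          14       20     1.8000
A          61       60     0.0167
B          45       40     0.6250
Sum = 2.442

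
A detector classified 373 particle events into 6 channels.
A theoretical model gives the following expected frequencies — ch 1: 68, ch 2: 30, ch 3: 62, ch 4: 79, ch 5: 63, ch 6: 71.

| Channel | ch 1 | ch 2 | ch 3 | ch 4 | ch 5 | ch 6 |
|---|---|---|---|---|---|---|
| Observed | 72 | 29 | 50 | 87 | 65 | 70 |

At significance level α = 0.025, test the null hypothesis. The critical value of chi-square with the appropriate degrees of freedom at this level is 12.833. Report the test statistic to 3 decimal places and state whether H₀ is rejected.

3.479; do not reject

χ² = (72−68)²/68 + (29−30)²/30 + (50−62)²/62 + (87−79)²/79 + (65−63)²/63 + (70−71)²/71
   = 0.2353 + 0.0333 + 2.3226 + 0.8101 + 0.0635 + 0.0141
Sum = 3.479
df = 5. Since 3.479 < 12.833, we do not reject H₀.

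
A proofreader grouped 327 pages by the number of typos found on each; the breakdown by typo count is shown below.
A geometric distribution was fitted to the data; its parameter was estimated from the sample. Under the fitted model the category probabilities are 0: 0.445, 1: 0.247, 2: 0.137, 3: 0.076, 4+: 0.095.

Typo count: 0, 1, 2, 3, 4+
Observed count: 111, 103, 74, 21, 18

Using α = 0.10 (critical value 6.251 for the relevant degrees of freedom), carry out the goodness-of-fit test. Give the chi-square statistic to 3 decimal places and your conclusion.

Expected counts E_i = n·p_i: 327×0.445 = 145.515, 327×0.247 = 80.769, 327×0.137 = 44.799, 327×0.076 = 24.852, 327×0.095 = 31.065.
χ² = (111−145.515)²/145.515 + (103−80.769)²/80.769 + (74−44.799)²/44.799 + (21−24.852)²/24.852 + (18−31.065)²/31.065
   = 8.1867 + 6.1189 + 19.0339 + 0.5971 + 5.4947
Sum = 39.431
df = 3. Since 39.431 > 6.251, we reject H₀.

39.431; reject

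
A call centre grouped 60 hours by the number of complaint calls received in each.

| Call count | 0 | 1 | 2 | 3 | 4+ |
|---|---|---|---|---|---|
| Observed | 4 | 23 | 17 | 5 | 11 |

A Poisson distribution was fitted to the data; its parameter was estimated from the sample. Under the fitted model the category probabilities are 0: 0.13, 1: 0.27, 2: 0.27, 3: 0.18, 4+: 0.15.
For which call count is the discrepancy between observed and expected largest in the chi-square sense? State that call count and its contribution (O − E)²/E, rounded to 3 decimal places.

Expected counts E_i = n·p_i: 60×0.13 = 7.8, 60×0.27 = 16.2, 60×0.27 = 16.2, 60×0.18 = 10.8, 60×0.15 = 9.
cat         O        E   (O−E)²/E
0           4      7.8     1.8513
1          23     16.2     2.8543
2          17     16.2     0.0395
3           5     10.8     3.1148
4+         11        9     0.4444
The largest term is for 3: 3.115.

3, 3.115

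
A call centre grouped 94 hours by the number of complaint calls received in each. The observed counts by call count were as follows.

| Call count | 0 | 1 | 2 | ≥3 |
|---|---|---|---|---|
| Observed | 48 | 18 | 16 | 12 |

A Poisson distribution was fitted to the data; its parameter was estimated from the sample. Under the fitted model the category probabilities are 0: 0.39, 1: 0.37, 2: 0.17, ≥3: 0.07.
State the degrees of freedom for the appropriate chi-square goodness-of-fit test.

There are k = 4 categories and 1 parameter estimated from the data, so df = 4 − 1 − 1 = 2.

2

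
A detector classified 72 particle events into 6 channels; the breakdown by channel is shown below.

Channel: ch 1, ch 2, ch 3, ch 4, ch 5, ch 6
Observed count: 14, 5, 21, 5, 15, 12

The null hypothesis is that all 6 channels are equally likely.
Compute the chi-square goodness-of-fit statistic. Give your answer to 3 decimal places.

16.000

Expected count for each of the 6 categories: 72/6 = 12.
ch 1: (14 − 12)²/12 = 4/12 = 0.3333
ch 2: (5 − 12)²/12 = 49/12 = 4.0833
ch 3: (21 − 12)²/12 = 81/12 = 6.7500
ch 4: (5 − 12)²/12 = 49/12 = 4.0833
ch 5: (15 − 12)²/12 = 9/12 = 0.7500
ch 6: (12 − 12)²/12 = 0/12 = 0.0000
Sum = 16.000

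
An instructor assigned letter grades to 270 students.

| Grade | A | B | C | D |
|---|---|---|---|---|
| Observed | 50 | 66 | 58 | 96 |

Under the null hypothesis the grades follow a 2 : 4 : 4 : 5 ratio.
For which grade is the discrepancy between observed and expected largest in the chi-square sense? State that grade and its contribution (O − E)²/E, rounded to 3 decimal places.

A, 5.444

Ratio total = 15. Expected counts: 270×2/15 = 36, 270×4/15 = 72, 270×4/15 = 72, 270×5/15 = 90.
cat         O        E   (O−E)²/E
A          50       36     5.4444
B          66       72     0.5000
C          58       72     2.7222
D          96       90     0.4000
The largest term is for A: 5.444.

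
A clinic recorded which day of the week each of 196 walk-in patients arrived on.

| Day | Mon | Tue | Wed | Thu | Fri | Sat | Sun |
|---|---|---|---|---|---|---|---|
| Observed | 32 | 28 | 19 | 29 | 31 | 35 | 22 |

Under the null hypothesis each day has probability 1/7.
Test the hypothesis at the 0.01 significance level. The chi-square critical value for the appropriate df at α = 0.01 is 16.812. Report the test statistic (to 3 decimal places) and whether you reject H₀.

Under H₀ each category has probability 1/7, so each expected count is 196/7 = 28.
χ² = (32−28)²/28 + (28−28)²/28 + (19−28)²/28 + (29−28)²/28 + (31−28)²/28 + (35−28)²/28 + (22−28)²/28
   = 0.5714 + 0.0000 + 2.8929 + 0.0357 + 0.3214 + 1.7500 + 1.2857
Sum = 6.857
df = 6. Since 6.857 < 16.812, we do not reject H₀.

6.857; do not reject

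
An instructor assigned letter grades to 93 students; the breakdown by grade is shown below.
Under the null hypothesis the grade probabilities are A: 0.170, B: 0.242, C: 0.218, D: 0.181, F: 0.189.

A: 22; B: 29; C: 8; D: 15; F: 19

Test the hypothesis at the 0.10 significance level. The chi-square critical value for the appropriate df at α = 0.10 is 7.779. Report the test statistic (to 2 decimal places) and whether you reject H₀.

Expected counts E_i = n·p_i: 93×0.170 = 15.81, 93×0.242 = 22.506, 93×0.218 = 20.274, 93×0.181 = 16.833, 93×0.189 = 17.577.
χ² = (22−15.81)²/15.81 + (29−22.506)²/22.506 + (8−20.274)²/20.274 + (15−16.833)²/16.833 + (19−17.577)²/17.577
   = 2.424 + 1.874 + 7.431 + 0.200 + 0.115
Sum = 12.04
df = 4. Since 12.04 > 7.779, we reject H₀.

12.04; reject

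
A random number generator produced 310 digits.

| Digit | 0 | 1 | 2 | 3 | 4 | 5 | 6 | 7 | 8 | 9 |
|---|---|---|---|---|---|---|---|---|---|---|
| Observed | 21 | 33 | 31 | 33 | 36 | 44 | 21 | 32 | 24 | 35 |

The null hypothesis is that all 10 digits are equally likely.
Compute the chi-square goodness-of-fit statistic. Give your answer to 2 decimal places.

15.10

Under H₀ each category has probability 1/10, so each expected count is 310/10 = 31.
0: (21 − 31)²/31 = 100/31 = 3.226
1: (33 − 31)²/31 = 4/31 = 0.129
2: (31 − 31)²/31 = 0/31 = 0.000
3: (33 − 31)²/31 = 4/31 = 0.129
4: (36 − 31)²/31 = 25/31 = 0.806
5: (44 − 31)²/31 = 169/31 = 5.452
6: (21 − 31)²/31 = 100/31 = 3.226
7: (32 − 31)²/31 = 1/31 = 0.032
8: (24 − 31)²/31 = 49/31 = 1.581
9: (35 − 31)²/31 = 16/31 = 0.516
Sum = 15.10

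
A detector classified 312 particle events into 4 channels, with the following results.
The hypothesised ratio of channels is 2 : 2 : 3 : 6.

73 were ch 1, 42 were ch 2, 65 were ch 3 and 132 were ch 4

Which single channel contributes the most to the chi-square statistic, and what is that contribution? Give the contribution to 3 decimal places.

Ratio total = 13. Expected counts: 312×2/13 = 48, 312×2/13 = 48, 312×3/13 = 72, 312×6/13 = 144.
cat         O        E   (O−E)²/E
ch 1       73       48    13.0208
ch 2       42       48     0.7500
ch 3       65       72     0.6806
ch 4      132      144     1.0000
The largest term is for ch 1: 13.021.

ch 1, 13.021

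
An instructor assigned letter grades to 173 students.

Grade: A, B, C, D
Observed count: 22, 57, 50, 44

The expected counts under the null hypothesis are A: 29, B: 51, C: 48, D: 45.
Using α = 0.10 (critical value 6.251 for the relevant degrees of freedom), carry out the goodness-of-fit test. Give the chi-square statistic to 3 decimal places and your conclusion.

2.501; do not reject

χ² = (22−29)²/29 + (57−51)²/51 + (50−48)²/48 + (44−45)²/45
   = 1.6897 + 0.7059 + 0.0833 + 0.0222
Sum = 2.501
df = 3. Since 2.501 < 6.251, we do not reject H₀.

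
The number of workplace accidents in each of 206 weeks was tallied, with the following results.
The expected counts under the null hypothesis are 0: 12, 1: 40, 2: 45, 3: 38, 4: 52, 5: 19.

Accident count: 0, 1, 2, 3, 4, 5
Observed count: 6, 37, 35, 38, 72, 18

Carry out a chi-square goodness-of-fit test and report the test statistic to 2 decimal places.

13.19

0: (6 − 12)²/12 = 36/12 = 3.000
1: (37 − 40)²/40 = 9/40 = 0.225
2: (35 − 45)²/45 = 100/45 = 2.222
3: (38 − 38)²/38 = 0/38 = 0.000
4: (72 − 52)²/52 = 400/52 = 7.692
5: (18 − 19)²/19 = 1/19 = 0.053
Sum = 13.19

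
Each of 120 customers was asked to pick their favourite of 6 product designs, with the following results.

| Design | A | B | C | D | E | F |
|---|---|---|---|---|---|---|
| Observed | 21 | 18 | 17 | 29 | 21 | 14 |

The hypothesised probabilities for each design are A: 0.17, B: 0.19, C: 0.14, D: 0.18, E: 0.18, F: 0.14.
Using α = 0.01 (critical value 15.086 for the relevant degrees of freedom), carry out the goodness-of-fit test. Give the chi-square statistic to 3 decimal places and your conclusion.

4.049; do not reject

Expected counts E_i = n·p_i: 120×0.17 = 20.4, 120×0.19 = 22.8, 120×0.14 = 16.8, 120×0.18 = 21.6, 120×0.18 = 21.6, 120×0.14 = 16.8.
A: (21 − 20.4)²/20.4 = 0.36/20.4 = 0.0176
B: (18 − 22.8)²/22.8 = 23.04/22.8 = 1.0105
C: (17 − 16.8)²/16.8 = 0.04/16.8 = 0.0024
D: (29 − 21.6)²/21.6 = 54.76/21.6 = 2.5352
E: (21 − 21.6)²/21.6 = 0.36/21.6 = 0.0167
F: (14 − 16.8)²/16.8 = 7.84/16.8 = 0.4667
Sum = 4.049
df = 5. Since 4.049 < 15.086, we do not reject H₀.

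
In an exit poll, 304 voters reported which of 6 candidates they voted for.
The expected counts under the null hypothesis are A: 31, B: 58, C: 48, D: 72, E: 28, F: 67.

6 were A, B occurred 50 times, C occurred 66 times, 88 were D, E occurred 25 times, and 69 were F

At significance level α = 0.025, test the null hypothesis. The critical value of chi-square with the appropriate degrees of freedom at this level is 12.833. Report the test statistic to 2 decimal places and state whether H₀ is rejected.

cat         O        E   (O−E)²/E
A           6       31     20.161
B          50       58      1.103
C          66       48      6.750
D          88       72      3.556
E          25       28      0.321
F          69       67      0.060
Sum = 31.95
df = 5. Since 31.95 > 12.833, we reject H₀.

31.95; reject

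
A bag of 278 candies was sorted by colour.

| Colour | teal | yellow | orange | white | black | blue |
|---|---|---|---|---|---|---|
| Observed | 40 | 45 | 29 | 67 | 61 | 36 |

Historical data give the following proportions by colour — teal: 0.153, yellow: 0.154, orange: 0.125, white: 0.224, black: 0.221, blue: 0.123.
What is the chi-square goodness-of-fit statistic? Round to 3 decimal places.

Expected counts E_i = n·p_i: 278×0.153 = 42.534, 278×0.154 = 42.812, 278×0.125 = 34.75, 278×0.224 = 62.272, 278×0.221 = 61.438, 278×0.123 = 34.194.
cat         O        E   (O−E)²/E
teal       40   42.534     0.1510
yellow     45   42.812     0.1118
orange     29    34.75     0.9514
white      67   62.272     0.3590
black      61   61.438     0.0031
blue       36   34.194     0.0954
Sum = 1.672

1.672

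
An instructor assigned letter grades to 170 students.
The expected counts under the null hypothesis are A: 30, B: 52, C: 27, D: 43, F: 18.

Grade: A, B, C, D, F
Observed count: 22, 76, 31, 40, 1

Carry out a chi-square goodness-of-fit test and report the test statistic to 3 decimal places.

χ² = (22−30)²/30 + (76−52)²/52 + (31−27)²/27 + (40−43)²/43 + (1−18)²/18
   = 2.1333 + 11.0769 + 0.5926 + 0.2093 + 16.0556
Sum = 30.068

30.068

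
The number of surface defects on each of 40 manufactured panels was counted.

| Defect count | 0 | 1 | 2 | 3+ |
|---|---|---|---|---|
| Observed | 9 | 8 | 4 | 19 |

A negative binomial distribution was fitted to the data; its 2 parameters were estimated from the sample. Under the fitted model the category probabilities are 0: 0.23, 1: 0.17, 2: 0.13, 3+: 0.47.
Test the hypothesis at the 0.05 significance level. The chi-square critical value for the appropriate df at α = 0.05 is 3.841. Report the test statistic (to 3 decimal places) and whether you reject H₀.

0.495; do not reject

Expected counts E_i = n·p_i: 40×0.23 = 9.2, 40×0.17 = 6.8, 40×0.13 = 5.2, 40×0.47 = 18.8.
0: (9 − 9.2)²/9.2 = 0.04/9.2 = 0.0043
1: (8 − 6.8)²/6.8 = 1.44/6.8 = 0.2118
2: (4 − 5.2)²/5.2 = 1.44/5.2 = 0.2769
3+: (19 − 18.8)²/18.8 = 0.04/18.8 = 0.0021
Sum = 0.495
df = 1. Since 0.495 < 3.841, we do not reject H₀.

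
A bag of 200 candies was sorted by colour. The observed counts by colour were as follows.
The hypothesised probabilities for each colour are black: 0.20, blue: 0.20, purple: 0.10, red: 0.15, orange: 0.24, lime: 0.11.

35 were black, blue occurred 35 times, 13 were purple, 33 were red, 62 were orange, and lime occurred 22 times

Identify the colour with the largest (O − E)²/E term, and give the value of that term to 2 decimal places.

Expected counts E_i = n·p_i: 200×0.20 = 40, 200×0.20 = 40, 200×0.10 = 20, 200×0.15 = 30, 200×0.24 = 48, 200×0.11 = 22.
χ² = (35−40)²/40 + (35−40)²/40 + (13−20)²/20 + (33−30)²/30 + (62−48)²/48 + (22−22)²/22
   = 0.625 + 0.625 + 2.450 + 0.300 + 4.083 + 0.000
The largest term is for orange: 4.08.

orange, 4.08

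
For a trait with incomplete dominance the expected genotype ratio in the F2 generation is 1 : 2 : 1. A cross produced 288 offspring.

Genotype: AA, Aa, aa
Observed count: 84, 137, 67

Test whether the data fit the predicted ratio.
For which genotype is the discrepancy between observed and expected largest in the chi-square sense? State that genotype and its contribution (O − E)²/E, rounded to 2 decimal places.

Ratio total = 4. Expected counts: 288×1/4 = 72, 288×2/4 = 144, 288×1/4 = 72.
AA: (84 − 72)²/72 = 144/72 = 2.000
Aa: (137 − 144)²/144 = 49/144 = 0.340
aa: (67 − 72)²/72 = 25/72 = 0.347
The largest term is for AA: 2.00.

AA, 2.00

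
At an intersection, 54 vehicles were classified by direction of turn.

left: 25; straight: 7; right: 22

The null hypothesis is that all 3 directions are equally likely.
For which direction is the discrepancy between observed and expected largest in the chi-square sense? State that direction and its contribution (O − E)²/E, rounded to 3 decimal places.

Expected count for each of the 3 categories: 54/3 = 18.
left: (25 − 18)²/18 = 49/18 = 2.7222
straight: (7 − 18)²/18 = 121/18 = 6.7222
right: (22 − 18)²/18 = 16/18 = 0.8889
The largest term is for straight: 6.722.

straight, 6.722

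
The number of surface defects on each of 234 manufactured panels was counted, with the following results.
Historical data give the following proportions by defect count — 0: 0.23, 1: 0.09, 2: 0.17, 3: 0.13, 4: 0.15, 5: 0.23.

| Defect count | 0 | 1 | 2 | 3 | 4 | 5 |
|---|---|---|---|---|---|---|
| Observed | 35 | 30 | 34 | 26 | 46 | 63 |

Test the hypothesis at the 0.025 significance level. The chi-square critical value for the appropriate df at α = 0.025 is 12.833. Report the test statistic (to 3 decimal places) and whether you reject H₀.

16.809; reject

Expected counts E_i = n·p_i: 234×0.23 = 53.82, 234×0.09 = 21.06, 234×0.17 = 39.78, 234×0.13 = 30.42, 234×0.15 = 35.1, 234×0.23 = 53.82.
0: (35 − 53.82)²/53.82 = 354.1924/53.82 = 6.5811
1: (30 − 21.06)²/21.06 = 79.9236/21.06 = 3.7950
2: (34 − 39.78)²/39.78 = 33.4084/39.78 = 0.8398
3: (26 − 30.42)²/30.42 = 19.5364/30.42 = 0.6422
4: (46 − 35.1)²/35.1 = 118.81/35.1 = 3.3849
5: (63 − 53.82)²/53.82 = 84.2724/53.82 = 1.5658
Sum = 16.809
df = 5. Since 16.809 > 12.833, we reject H₀.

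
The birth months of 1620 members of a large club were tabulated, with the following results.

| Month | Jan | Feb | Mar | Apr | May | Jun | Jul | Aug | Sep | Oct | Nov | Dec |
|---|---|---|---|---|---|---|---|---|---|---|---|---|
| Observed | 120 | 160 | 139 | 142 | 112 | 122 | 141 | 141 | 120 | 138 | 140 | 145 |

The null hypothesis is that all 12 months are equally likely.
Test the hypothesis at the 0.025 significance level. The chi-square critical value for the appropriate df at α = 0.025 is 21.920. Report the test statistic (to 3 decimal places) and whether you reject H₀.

Expected count for each of the 12 categories: 1620/12 = 135.
Jan: (120 − 135)²/135 = 225/135 = 1.6667
Feb: (160 − 135)²/135 = 625/135 = 4.6296
Mar: (139 − 135)²/135 = 16/135 = 0.1185
Apr: (142 − 135)²/135 = 49/135 = 0.3630
May: (112 − 135)²/135 = 529/135 = 3.9185
Jun: (122 − 135)²/135 = 169/135 = 1.2519
Jul: (141 − 135)²/135 = 36/135 = 0.2667
Aug: (141 − 135)²/135 = 36/135 = 0.2667
Sep: (120 − 135)²/135 = 225/135 = 1.6667
Oct: (138 − 135)²/135 = 9/135 = 0.0667
Nov: (140 − 135)²/135 = 25/135 = 0.1852
Dec: (145 − 135)²/135 = 100/135 = 0.7407
Sum = 15.141
df = 11. Since 15.141 < 21.920, we do not reject H₀.

15.141; do not reject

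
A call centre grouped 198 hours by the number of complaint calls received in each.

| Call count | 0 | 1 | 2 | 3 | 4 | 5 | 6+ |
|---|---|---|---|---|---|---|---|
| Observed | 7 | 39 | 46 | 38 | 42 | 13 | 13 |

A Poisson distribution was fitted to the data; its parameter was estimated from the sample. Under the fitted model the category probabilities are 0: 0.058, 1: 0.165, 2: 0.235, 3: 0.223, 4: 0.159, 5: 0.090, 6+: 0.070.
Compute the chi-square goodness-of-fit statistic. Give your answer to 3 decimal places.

8.712

Expected counts E_i = n·p_i: 198×0.058 = 11.484, 198×0.165 = 32.67, 198×0.235 = 46.53, 198×0.223 = 44.154, 198×0.159 = 31.482, 198×0.090 = 17.82, 198×0.070 = 13.86.
χ² = (7−11.484)²/11.484 + (39−32.67)²/32.67 + (46−46.53)²/46.53 + (38−44.154)²/44.154 + (42−31.482)²/31.482 + (13−17.82)²/17.82 + (13−13.86)²/13.86
   = 1.7508 + 1.2265 + 0.0060 + 0.8577 + 3.5140 + 1.3037 + 0.0534
Sum = 8.712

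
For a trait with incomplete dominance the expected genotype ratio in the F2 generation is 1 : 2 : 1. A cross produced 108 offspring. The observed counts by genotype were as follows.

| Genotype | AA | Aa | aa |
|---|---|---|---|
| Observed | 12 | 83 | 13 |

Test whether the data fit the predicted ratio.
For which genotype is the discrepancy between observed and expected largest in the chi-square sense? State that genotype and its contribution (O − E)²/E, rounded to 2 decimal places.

Ratio total = 4. Expected counts: 108×1/4 = 27, 108×2/4 = 54, 108×1/4 = 27.
cat         O        E   (O−E)²/E
AA         12       27      8.333
Aa         83       54     15.574
aa         13       27      7.259
The largest term is for Aa: 15.57.

Aa, 15.57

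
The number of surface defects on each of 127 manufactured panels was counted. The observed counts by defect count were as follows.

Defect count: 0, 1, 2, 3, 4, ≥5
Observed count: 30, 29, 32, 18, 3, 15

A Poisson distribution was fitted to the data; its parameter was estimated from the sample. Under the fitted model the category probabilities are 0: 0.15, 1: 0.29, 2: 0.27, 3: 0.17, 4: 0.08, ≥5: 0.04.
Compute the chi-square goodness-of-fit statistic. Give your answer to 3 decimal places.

Expected counts E_i = n·p_i: 127×0.15 = 19.05, 127×0.29 = 36.83, 127×0.27 = 34.29, 127×0.17 = 21.59, 127×0.08 = 10.16, 127×0.04 = 5.08.
cat         O        E   (O−E)²/E
0          30    19.05     6.2941
1          29    36.83     1.6646
2          32    34.29     0.1529
3          18    21.59     0.5969
4           3    10.16     5.0458
≥5         15     5.08    19.3713
Sum = 33.126

33.126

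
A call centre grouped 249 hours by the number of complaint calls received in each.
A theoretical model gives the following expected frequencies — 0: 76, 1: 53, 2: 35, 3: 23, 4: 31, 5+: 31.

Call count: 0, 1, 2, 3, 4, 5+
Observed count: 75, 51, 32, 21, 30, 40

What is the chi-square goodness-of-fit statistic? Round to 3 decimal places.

3.165

cat         O        E   (O−E)²/E
0          75       76     0.0132
1          51       53     0.0755
2          32       35     0.2571
3          21       23     0.1739
4          30       31     0.0323
5+         40       31     2.6129
Sum = 3.165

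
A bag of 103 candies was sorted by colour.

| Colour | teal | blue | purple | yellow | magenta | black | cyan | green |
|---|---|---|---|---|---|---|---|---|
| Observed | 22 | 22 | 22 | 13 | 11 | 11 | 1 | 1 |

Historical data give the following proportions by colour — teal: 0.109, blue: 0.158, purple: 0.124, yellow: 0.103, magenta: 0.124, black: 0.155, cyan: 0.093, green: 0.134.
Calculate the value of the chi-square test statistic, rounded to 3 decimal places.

Expected counts E_i = n·p_i: 103×0.109 = 11.227, 103×0.158 = 16.274, 103×0.124 = 12.772, 103×0.103 = 10.609, 103×0.124 = 12.772, 103×0.155 = 15.965, 103×0.093 = 9.579, 103×0.134 = 13.802.
teal: (22 − 11.227)²/11.227 = 116.057529/11.227 = 10.3374
blue: (22 − 16.274)²/16.274 = 32.787076/16.274 = 2.0147
purple: (22 − 12.772)²/12.772 = 85.155984/12.772 = 6.6674
yellow: (13 − 10.609)²/10.609 = 5.716881/10.609 = 0.5389
magenta: (11 − 12.772)²/12.772 = 3.139984/12.772 = 0.2458
black: (11 − 15.965)²/15.965 = 24.651225/15.965 = 1.5441
cyan: (1 − 9.579)²/9.579 = 73.599241/9.579 = 7.6834
green: (1 − 13.802)²/13.802 = 163.891204/13.802 = 11.8745
Sum = 40.906

40.906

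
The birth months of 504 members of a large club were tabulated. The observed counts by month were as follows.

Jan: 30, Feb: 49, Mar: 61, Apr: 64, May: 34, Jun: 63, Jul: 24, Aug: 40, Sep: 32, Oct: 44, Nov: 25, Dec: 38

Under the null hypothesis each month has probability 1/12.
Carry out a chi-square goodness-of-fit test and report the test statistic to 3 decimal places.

Expected count for each of the 12 categories: 504/12 = 42.
χ² = (30−42)²/42 + (49−42)²/42 + (61−42)²/42 + (64−42)²/42 + (34−42)²/42 + (63−42)²/42 + (24−42)²/42 + (40−42)²/42 + (32−42)²/42 + (44−42)²/42 + (25−42)²/42 + (38−42)²/42
   = 3.4286 + 1.1667 + 8.5952 + 11.5238 + 1.5238 + 10.5000 + 7.7143 + 0.0952 + 2.3810 + 0.0952 + 6.8810 + 0.3810
Sum = 54.286

54.286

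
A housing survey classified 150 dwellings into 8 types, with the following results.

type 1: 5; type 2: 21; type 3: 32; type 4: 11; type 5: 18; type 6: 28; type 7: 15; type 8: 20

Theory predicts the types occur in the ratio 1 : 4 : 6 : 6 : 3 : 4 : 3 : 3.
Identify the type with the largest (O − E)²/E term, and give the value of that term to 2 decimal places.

type 4, 12.03

Ratio total = 30. Expected counts: 150×1/30 = 5, 150×4/30 = 20, 150×6/30 = 30, 150×6/30 = 30, 150×3/30 = 15, 150×4/30 = 20, 150×3/30 = 15, 150×3/30 = 15.
type 1: (5 − 5)²/5 = 0/5 = 0.000
type 2: (21 − 20)²/20 = 1/20 = 0.050
type 3: (32 − 30)²/30 = 4/30 = 0.133
type 4: (11 − 30)²/30 = 361/30 = 12.033
type 5: (18 − 15)²/15 = 9/15 = 0.600
type 6: (28 − 20)²/20 = 64/20 = 3.200
type 7: (15 − 15)²/15 = 0/15 = 0.000
type 8: (20 − 15)²/15 = 25/15 = 1.667
The largest term is for type 4: 12.03.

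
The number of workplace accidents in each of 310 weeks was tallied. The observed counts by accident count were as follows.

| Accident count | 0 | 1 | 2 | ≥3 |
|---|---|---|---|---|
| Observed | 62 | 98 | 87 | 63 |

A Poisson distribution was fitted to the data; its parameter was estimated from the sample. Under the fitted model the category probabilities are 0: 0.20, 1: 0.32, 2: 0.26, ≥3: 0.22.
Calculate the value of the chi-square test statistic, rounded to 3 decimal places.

0.919

Expected counts E_i = n·p_i: 310×0.20 = 62, 310×0.32 = 99.2, 310×0.26 = 80.6, 310×0.22 = 68.2.
0: (62 − 62)²/62 = 0/62 = 0.0000
1: (98 − 99.2)²/99.2 = 1.44/99.2 = 0.0145
2: (87 − 80.6)²/80.6 = 40.96/80.6 = 0.5082
≥3: (63 − 68.2)²/68.2 = 27.04/68.2 = 0.3965
Sum = 0.919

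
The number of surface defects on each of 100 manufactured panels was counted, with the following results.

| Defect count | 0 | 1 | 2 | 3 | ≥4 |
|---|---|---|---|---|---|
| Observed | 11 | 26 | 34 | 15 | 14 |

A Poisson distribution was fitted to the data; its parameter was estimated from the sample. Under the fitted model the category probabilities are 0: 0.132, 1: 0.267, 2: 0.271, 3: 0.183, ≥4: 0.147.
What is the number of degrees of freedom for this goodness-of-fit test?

3

There are k = 5 categories and 1 parameter estimated from the data, so df = 5 − 1 − 1 = 3.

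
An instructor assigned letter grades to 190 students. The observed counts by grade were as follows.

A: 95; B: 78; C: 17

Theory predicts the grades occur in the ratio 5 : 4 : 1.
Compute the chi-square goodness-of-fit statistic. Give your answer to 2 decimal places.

Ratio total = 10. Expected counts: 190×5/10 = 95, 190×4/10 = 76, 190×1/10 = 19.
cat         O        E   (O−E)²/E
A          95       95      0.000
B          78       76      0.053
C          17       19      0.211
Sum = 0.26

0.26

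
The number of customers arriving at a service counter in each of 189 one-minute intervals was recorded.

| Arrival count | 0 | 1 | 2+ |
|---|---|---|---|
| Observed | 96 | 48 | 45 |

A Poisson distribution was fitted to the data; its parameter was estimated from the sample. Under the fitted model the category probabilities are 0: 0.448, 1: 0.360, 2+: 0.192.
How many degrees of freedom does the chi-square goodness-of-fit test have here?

1

There are k = 3 categories and 1 parameter estimated from the data, so df = 3 − 1 − 1 = 1.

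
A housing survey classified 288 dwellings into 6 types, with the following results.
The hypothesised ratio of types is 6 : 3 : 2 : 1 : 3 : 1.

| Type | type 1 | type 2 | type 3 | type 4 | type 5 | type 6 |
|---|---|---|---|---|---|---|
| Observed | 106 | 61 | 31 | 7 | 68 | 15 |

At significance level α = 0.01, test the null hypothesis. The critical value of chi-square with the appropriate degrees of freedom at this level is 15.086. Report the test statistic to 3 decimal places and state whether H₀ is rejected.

Ratio total = 16. Expected counts: 288×6/16 = 108, 288×3/16 = 54, 288×2/16 = 36, 288×1/16 = 18, 288×3/16 = 54, 288×1/16 = 18.
type 1: (106 − 108)²/108 = 4/108 = 0.0370
type 2: (61 − 54)²/54 = 49/54 = 0.9074
type 3: (31 − 36)²/36 = 25/36 = 0.6944
type 4: (7 − 18)²/18 = 121/18 = 6.7222
type 5: (68 − 54)²/54 = 196/54 = 3.6296
type 6: (15 − 18)²/18 = 9/18 = 0.5000
Sum = 12.491
df = 5. Since 12.491 < 15.086, we do not reject H₀.

12.491; do not reject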